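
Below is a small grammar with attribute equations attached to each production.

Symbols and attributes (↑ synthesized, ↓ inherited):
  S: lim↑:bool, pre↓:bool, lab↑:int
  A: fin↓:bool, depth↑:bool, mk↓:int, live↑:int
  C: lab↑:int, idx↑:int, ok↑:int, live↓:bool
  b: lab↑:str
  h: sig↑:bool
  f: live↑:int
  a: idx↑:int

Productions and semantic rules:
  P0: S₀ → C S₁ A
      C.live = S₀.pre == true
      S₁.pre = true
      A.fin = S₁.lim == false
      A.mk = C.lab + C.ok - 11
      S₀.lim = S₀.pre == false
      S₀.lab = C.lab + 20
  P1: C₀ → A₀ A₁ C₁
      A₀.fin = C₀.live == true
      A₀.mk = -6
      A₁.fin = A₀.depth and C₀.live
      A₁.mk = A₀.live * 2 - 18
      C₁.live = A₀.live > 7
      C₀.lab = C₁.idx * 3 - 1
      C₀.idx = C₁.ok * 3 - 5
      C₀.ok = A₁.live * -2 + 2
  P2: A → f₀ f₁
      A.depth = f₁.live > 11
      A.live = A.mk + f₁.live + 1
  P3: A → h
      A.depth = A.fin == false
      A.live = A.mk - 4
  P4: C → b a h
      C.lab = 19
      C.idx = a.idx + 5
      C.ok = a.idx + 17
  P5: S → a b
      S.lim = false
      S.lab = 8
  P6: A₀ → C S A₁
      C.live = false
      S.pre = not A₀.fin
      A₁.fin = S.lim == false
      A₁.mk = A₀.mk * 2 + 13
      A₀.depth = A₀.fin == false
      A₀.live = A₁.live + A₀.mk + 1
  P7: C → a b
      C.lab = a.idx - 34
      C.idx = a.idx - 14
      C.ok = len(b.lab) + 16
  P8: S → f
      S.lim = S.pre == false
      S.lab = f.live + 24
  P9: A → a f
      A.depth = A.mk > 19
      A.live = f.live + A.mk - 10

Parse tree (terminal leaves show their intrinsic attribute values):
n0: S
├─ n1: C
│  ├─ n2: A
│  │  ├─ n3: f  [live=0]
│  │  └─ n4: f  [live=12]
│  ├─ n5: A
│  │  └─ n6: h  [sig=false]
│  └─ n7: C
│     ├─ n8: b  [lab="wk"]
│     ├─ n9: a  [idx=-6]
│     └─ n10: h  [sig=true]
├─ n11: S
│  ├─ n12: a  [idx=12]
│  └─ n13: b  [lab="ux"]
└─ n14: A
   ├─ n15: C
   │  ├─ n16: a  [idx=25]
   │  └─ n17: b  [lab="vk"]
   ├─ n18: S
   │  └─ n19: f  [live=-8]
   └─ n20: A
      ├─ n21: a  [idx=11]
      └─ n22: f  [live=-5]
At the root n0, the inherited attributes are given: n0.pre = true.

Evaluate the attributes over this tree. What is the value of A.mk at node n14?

1. n0.pre = true  [given at root]
2. n1.live = true  [S₀.pre == true]
3. n2.fin = true  [C₀.live == true]
4. n2.mk = -6  [-6]
5. n3.live = 0  [terminal]
6. n4.live = 12  [terminal]
7. n2.depth = true  [f₁.live > 11]
8. n2.live = 7  [A.mk + f₁.live + 1]
9. n5.fin = true  [A₀.depth and C₀.live]
10. n5.mk = -4  [A₀.live * 2 - 18]
11. n6.sig = false  [terminal]
12. n5.depth = false  [A.fin == false]
13. n5.live = -8  [A.mk - 4]
14. n7.live = false  [A₀.live > 7]
15. n8.lab = "wk"  [terminal]
16. n9.idx = -6  [terminal]
17. n10.sig = true  [terminal]
18. n7.lab = 19  [19]
19. n7.idx = -1  [a.idx + 5]
20. n7.ok = 11  [a.idx + 17]
21. n1.lab = -4  [C₁.idx * 3 - 1]
22. n1.idx = 28  [C₁.ok * 3 - 5]
23. n1.ok = 18  [A₁.live * -2 + 2]
24. n11.pre = true  [true]
25. n12.idx = 12  [terminal]
26. n13.lab = "ux"  [terminal]
27. n11.lim = false  [false]
28. n11.lab = 8  [8]
29. n14.fin = true  [S₁.lim == false]
30. n14.mk = 3  [C.lab + C.ok - 11]
31. n15.live = false  [false]
32. n16.idx = 25  [terminal]
33. n17.lab = "vk"  [terminal]
34. n15.lab = -9  [a.idx - 34]
35. n15.idx = 11  [a.idx - 14]
36. n15.ok = 18  [len(b.lab) + 16]
37. n18.pre = false  [not A₀.fin]
38. n19.live = -8  [terminal]
39. n18.lim = true  [S.pre == false]
40. n18.lab = 16  [f.live + 24]
41. n20.fin = false  [S.lim == false]
42. n20.mk = 19  [A₀.mk * 2 + 13]
43. n21.idx = 11  [terminal]
44. n22.live = -5  [terminal]
45. n20.depth = false  [A.mk > 19]
46. n20.live = 4  [f.live + A.mk - 10]
47. n14.depth = false  [A₀.fin == false]
48. n14.live = 8  [A₁.live + A₀.mk + 1]
49. n0.lim = false  [S₀.pre == false]
50. n0.lab = 16  [C.lab + 20]

3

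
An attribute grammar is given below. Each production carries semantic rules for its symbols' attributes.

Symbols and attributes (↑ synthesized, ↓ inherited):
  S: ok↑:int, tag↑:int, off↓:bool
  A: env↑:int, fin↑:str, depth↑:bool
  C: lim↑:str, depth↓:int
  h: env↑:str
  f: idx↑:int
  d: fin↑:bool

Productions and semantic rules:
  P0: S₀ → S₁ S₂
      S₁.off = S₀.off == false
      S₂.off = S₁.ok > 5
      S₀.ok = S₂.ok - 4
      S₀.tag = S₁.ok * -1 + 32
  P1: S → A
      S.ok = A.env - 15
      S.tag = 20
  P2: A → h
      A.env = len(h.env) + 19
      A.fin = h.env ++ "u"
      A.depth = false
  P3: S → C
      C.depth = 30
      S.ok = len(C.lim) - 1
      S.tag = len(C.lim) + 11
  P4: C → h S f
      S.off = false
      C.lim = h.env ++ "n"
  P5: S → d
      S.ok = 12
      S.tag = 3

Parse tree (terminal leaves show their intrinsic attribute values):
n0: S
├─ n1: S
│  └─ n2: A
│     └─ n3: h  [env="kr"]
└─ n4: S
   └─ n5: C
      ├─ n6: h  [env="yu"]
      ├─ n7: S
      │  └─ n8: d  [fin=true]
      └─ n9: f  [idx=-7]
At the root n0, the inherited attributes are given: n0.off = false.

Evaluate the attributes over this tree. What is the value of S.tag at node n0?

1. n0.off = false  [given at root]
2. n1.off = true  [S₀.off == false]
3. n3.env = "kr"  [terminal]
4. n2.env = 21  [len(h.env) + 19]
5. n2.fin = "kru"  [h.env ++ "u"]
6. n2.depth = false  [false]
7. n1.ok = 6  [A.env - 15]
8. n1.tag = 20  [20]
9. n4.off = true  [S₁.ok > 5]
10. n5.depth = 30  [30]
11. n6.env = "yu"  [terminal]
12. n7.off = false  [false]
13. n8.fin = true  [terminal]
14. n7.ok = 12  [12]
15. n7.tag = 3  [3]
16. n9.idx = -7  [terminal]
17. n5.lim = "yun"  [h.env ++ "n"]
18. n4.ok = 2  [len(C.lim) - 1]
19. n4.tag = 14  [len(C.lim) + 11]
20. n0.ok = -2  [S₂.ok - 4]
21. n0.tag = 26  [S₁.ok * -1 + 32]

26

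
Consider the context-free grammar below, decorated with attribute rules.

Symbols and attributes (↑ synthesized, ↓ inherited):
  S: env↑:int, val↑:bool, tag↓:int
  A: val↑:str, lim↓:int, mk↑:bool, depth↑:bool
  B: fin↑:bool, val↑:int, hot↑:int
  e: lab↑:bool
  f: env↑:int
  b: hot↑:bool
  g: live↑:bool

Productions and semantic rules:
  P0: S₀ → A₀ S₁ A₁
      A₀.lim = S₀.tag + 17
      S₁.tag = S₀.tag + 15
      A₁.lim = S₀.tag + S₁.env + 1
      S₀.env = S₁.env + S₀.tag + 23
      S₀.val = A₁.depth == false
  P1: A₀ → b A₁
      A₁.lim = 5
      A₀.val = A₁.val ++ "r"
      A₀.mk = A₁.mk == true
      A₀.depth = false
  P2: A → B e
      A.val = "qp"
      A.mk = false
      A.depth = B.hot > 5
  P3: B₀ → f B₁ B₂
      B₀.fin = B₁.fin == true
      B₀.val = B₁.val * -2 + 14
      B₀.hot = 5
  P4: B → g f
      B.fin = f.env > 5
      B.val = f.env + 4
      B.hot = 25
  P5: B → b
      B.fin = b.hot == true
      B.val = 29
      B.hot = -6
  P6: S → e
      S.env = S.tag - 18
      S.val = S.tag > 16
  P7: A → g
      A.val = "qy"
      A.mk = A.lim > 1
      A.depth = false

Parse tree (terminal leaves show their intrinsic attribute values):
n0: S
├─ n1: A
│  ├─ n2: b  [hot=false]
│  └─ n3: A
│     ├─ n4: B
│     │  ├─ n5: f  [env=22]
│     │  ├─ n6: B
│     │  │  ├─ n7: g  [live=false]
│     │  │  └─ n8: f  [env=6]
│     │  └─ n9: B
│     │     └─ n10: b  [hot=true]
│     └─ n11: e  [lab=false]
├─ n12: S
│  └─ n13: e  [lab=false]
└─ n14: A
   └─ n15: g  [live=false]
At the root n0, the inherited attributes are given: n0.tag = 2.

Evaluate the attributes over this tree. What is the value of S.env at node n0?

1. n0.tag = 2  [given at root]
2. n1.lim = 19  [S₀.tag + 17]
3. n2.hot = false  [terminal]
4. n3.lim = 5  [5]
5. n5.env = 22  [terminal]
6. n7.live = false  [terminal]
7. n8.env = 6  [terminal]
8. n6.fin = true  [f.env > 5]
9. n6.val = 10  [f.env + 4]
10. n6.hot = 25  [25]
11. n10.hot = true  [terminal]
12. n9.fin = true  [b.hot == true]
13. n9.val = 29  [29]
14. n9.hot = -6  [-6]
15. n4.fin = true  [B₁.fin == true]
16. n4.val = -6  [B₁.val * -2 + 14]
17. n4.hot = 5  [5]
18. n11.lab = false  [terminal]
19. n3.val = "qp"  ["qp"]
20. n3.mk = false  [false]
21. n3.depth = false  [B.hot > 5]
22. n1.val = "qpr"  [A₁.val ++ "r"]
23. n1.mk = false  [A₁.mk == true]
24. n1.depth = false  [false]
25. n12.tag = 17  [S₀.tag + 15]
26. n13.lab = false  [terminal]
27. n12.env = -1  [S.tag - 18]
28. n12.val = true  [S.tag > 16]
29. n14.lim = 2  [S₀.tag + S₁.env + 1]
30. n15.live = false  [terminal]
31. n14.val = "qy"  ["qy"]
32. n14.mk = true  [A.lim > 1]
33. n14.depth = false  [false]
34. n0.env = 24  [S₁.env + S₀.tag + 23]
35. n0.val = true  [A₁.depth == false]

24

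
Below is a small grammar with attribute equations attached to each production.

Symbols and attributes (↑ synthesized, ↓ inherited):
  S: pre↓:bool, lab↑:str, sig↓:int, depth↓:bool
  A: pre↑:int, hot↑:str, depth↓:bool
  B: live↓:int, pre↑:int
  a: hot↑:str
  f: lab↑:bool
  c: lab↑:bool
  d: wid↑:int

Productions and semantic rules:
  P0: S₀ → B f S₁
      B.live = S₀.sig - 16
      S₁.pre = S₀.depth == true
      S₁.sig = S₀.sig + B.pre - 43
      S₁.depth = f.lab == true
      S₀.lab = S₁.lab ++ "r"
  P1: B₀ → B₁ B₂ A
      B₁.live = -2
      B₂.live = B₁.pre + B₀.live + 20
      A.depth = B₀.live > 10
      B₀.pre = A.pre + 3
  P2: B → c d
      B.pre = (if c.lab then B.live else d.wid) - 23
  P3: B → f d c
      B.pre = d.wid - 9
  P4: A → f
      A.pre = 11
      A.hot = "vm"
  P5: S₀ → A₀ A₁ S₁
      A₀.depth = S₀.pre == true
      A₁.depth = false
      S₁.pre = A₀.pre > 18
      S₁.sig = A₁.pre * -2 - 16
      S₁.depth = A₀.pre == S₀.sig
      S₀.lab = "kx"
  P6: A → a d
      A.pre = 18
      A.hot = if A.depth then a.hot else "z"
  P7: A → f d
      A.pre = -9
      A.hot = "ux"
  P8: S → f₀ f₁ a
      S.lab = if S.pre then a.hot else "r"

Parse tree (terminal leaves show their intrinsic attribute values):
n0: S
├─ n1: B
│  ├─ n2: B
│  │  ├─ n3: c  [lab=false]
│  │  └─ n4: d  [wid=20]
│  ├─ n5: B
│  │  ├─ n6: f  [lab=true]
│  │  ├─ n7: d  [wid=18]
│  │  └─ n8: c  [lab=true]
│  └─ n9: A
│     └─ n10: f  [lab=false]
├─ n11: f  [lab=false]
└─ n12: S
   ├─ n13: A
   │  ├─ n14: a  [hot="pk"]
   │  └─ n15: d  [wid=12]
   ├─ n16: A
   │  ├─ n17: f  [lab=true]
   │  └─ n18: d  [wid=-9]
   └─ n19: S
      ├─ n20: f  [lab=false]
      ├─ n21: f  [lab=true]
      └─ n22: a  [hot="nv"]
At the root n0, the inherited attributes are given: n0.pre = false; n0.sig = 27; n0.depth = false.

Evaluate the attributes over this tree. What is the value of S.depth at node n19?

1. n0.pre = false  [given at root]
2. n0.sig = 27  [given at root]
3. n0.depth = false  [given at root]
4. n1.live = 11  [S₀.sig - 16]
5. n2.live = -2  [-2]
6. n3.lab = false  [terminal]
7. n4.wid = 20  [terminal]
8. n2.pre = -3  [(if c.lab then B.live else d.wid) - 23]
9. n5.live = 28  [B₁.pre + B₀.live + 20]
10. n6.lab = true  [terminal]
11. n7.wid = 18  [terminal]
12. n8.lab = true  [terminal]
13. n5.pre = 9  [d.wid - 9]
14. n9.depth = true  [B₀.live > 10]
15. n10.lab = false  [terminal]
16. n9.pre = 11  [11]
17. n9.hot = "vm"  ["vm"]
18. n1.pre = 14  [A.pre + 3]
19. n11.lab = false  [terminal]
20. n12.pre = false  [S₀.depth == true]
21. n12.sig = -2  [S₀.sig + B.pre - 43]
22. n12.depth = false  [f.lab == true]
23. n13.depth = false  [S₀.pre == true]
24. n14.hot = "pk"  [terminal]
25. n15.wid = 12  [terminal]
26. n13.pre = 18  [18]
27. n13.hot = "z"  [if A.depth then a.hot else "z"]
28. n16.depth = false  [false]
29. n17.lab = true  [terminal]
30. n18.wid = -9  [terminal]
31. n16.pre = -9  [-9]
32. n16.hot = "ux"  ["ux"]
33. n19.pre = false  [A₀.pre > 18]
34. n19.sig = 2  [A₁.pre * -2 - 16]
35. n19.depth = false  [A₀.pre == S₀.sig]
36. n20.lab = false  [terminal]
37. n21.lab = true  [terminal]
38. n22.hot = "nv"  [terminal]
39. n19.lab = "r"  [if S.pre then a.hot else "r"]
40. n12.lab = "kx"  ["kx"]
41. n0.lab = "kxr"  [S₁.lab ++ "r"]

false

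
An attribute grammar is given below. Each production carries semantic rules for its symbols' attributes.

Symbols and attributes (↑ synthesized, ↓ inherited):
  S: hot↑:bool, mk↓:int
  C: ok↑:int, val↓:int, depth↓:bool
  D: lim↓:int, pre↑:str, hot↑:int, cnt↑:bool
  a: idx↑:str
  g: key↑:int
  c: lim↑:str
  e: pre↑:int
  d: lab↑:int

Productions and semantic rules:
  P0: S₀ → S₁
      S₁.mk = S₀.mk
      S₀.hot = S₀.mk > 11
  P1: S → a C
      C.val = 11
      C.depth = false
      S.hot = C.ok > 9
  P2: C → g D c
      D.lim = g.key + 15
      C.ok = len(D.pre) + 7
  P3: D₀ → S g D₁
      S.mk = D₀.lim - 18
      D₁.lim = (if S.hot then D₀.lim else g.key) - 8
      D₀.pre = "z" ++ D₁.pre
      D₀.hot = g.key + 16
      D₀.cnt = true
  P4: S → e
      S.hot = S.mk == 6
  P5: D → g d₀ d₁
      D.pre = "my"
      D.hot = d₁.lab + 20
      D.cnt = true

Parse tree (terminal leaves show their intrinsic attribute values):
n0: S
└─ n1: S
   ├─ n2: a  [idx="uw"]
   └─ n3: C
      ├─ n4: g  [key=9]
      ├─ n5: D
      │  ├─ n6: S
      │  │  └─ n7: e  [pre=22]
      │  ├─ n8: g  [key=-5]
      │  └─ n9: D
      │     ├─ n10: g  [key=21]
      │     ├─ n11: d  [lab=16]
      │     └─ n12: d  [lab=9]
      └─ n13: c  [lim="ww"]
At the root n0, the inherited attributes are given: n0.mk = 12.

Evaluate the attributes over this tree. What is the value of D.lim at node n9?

16

1. n0.mk = 12  [given at root]
2. n1.mk = 12  [S₀.mk]
3. n2.idx = "uw"  [terminal]
4. n3.val = 11  [11]
5. n3.depth = false  [false]
6. n4.key = 9  [terminal]
7. n5.lim = 24  [g.key + 15]
8. n6.mk = 6  [D₀.lim - 18]
9. n7.pre = 22  [terminal]
10. n6.hot = true  [S.mk == 6]
11. n8.key = -5  [terminal]
12. n9.lim = 16  [(if S.hot then D₀.lim else g.key) - 8]
13. n10.key = 21  [terminal]
14. n11.lab = 16  [terminal]
15. n12.lab = 9  [terminal]
16. n9.pre = "my"  ["my"]
17. n9.hot = 29  [d₁.lab + 20]
18. n9.cnt = true  [true]
19. n5.pre = "zmy"  ["z" ++ D₁.pre]
20. n5.hot = 11  [g.key + 16]
21. n5.cnt = true  [true]
22. n13.lim = "ww"  [terminal]
23. n3.ok = 10  [len(D.pre) + 7]
24. n1.hot = true  [C.ok > 9]
25. n0.hot = true  [S₀.mk > 11]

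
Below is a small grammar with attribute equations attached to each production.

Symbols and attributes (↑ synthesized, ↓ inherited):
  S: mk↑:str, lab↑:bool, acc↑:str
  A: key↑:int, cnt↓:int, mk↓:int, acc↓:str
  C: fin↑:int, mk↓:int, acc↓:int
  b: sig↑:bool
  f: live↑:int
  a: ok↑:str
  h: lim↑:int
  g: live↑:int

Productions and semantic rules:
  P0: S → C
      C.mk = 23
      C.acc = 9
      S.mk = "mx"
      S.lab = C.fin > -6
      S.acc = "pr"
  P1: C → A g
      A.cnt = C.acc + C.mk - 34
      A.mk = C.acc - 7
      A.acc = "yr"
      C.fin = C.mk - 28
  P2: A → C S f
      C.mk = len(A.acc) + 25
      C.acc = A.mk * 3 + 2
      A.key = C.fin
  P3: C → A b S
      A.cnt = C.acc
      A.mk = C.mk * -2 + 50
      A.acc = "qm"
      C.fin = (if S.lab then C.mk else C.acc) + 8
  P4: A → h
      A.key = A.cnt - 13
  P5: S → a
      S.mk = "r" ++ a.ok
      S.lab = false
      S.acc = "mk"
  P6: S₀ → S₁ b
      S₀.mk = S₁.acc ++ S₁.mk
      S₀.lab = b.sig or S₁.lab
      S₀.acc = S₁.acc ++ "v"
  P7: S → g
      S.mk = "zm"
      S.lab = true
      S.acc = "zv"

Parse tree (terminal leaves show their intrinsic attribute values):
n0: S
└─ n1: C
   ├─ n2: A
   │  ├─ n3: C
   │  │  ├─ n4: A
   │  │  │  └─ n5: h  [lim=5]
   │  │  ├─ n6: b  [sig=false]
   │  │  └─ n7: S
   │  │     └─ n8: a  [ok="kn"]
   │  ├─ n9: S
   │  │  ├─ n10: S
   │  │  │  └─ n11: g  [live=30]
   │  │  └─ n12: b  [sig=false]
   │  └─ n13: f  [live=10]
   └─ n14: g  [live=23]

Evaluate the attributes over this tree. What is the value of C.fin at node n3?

16

1. n1.mk = 23  [23]
2. n1.acc = 9  [9]
3. n2.cnt = -2  [C.acc + C.mk - 34]
4. n2.mk = 2  [C.acc - 7]
5. n2.acc = "yr"  ["yr"]
6. n3.mk = 27  [len(A.acc) + 25]
7. n3.acc = 8  [A.mk * 3 + 2]
8. n4.cnt = 8  [C.acc]
9. n4.mk = -4  [C.mk * -2 + 50]
10. n4.acc = "qm"  ["qm"]
11. n5.lim = 5  [terminal]
12. n4.key = -5  [A.cnt - 13]
13. n6.sig = false  [terminal]
14. n8.ok = "kn"  [terminal]
15. n7.mk = "rkn"  ["r" ++ a.ok]
16. n7.lab = false  [false]
17. n7.acc = "mk"  ["mk"]
18. n3.fin = 16  [(if S.lab then C.mk else C.acc) + 8]
19. n11.live = 30  [terminal]
20. n10.mk = "zm"  ["zm"]
21. n10.lab = true  [true]
22. n10.acc = "zv"  ["zv"]
23. n12.sig = false  [terminal]
24. n9.mk = "zvzm"  [S₁.acc ++ S₁.mk]
25. n9.lab = true  [b.sig or S₁.lab]
26. n9.acc = "zvv"  [S₁.acc ++ "v"]
27. n13.live = 10  [terminal]
28. n2.key = 16  [C.fin]
29. n14.live = 23  [terminal]
30. n1.fin = -5  [C.mk - 28]
31. n0.mk = "mx"  ["mx"]
32. n0.lab = true  [C.fin > -6]
33. n0.acc = "pr"  ["pr"]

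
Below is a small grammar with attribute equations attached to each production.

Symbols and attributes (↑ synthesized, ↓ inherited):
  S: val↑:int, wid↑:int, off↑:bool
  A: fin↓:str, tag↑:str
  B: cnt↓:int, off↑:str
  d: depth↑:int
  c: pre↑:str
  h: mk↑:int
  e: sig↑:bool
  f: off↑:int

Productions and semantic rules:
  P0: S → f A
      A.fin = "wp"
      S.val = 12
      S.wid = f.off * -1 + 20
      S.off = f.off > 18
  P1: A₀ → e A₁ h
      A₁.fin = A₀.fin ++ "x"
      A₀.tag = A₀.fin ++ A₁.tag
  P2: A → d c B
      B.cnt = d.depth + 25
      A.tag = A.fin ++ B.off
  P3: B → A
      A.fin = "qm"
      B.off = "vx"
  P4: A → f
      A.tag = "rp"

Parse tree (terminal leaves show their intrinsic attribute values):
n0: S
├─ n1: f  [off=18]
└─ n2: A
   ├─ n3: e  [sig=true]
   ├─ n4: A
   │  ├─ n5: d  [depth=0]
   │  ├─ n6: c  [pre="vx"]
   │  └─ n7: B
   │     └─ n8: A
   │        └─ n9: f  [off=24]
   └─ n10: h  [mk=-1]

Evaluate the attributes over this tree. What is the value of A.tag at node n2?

1. n1.off = 18  [terminal]
2. n2.fin = "wp"  ["wp"]
3. n3.sig = true  [terminal]
4. n4.fin = "wpx"  [A₀.fin ++ "x"]
5. n5.depth = 0  [terminal]
6. n6.pre = "vx"  [terminal]
7. n7.cnt = 25  [d.depth + 25]
8. n8.fin = "qm"  ["qm"]
9. n9.off = 24  [terminal]
10. n8.tag = "rp"  ["rp"]
11. n7.off = "vx"  ["vx"]
12. n4.tag = "wpxvx"  [A.fin ++ B.off]
13. n10.mk = -1  [terminal]
14. n2.tag = "wpwpxvx"  [A₀.fin ++ A₁.tag]
15. n0.val = 12  [12]
16. n0.wid = 2  [f.off * -1 + 20]
17. n0.off = false  [f.off > 18]

"wpwpxvx"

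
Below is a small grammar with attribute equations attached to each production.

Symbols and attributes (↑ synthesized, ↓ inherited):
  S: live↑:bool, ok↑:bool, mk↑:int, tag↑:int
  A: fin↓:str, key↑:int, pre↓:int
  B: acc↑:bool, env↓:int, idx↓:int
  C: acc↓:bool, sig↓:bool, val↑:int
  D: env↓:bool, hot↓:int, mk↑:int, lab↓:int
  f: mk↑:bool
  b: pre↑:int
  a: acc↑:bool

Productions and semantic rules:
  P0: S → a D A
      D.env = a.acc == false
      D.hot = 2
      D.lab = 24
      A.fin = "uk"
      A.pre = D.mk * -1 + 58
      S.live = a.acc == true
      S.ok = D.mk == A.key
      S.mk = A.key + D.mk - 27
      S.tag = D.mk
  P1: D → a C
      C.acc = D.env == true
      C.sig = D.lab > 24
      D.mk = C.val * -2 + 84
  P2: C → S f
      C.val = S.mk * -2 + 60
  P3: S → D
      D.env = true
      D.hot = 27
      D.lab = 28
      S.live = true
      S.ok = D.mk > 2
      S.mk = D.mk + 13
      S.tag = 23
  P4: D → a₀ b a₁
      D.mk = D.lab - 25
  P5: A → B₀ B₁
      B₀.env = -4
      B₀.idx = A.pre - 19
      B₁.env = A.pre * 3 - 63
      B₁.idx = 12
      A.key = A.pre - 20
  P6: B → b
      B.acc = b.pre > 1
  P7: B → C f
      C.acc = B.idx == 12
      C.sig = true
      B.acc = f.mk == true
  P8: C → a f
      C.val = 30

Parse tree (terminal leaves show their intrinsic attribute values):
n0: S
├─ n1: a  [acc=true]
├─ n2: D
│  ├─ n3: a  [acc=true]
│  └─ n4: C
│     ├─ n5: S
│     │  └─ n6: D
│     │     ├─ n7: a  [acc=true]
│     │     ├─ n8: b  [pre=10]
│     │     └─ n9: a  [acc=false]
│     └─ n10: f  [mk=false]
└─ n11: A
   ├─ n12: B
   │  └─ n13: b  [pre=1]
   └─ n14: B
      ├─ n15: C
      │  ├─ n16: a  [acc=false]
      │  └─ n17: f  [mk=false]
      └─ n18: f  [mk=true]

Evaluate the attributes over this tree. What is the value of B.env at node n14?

1. n1.acc = true  [terminal]
2. n2.env = false  [a.acc == false]
3. n2.hot = 2  [2]
4. n2.lab = 24  [24]
5. n3.acc = true  [terminal]
6. n4.acc = false  [D.env == true]
7. n4.sig = false  [D.lab > 24]
8. n6.env = true  [true]
9. n6.hot = 27  [27]
10. n6.lab = 28  [28]
11. n7.acc = true  [terminal]
12. n8.pre = 10  [terminal]
13. n9.acc = false  [terminal]
14. n6.mk = 3  [D.lab - 25]
15. n5.live = true  [true]
16. n5.ok = true  [D.mk > 2]
17. n5.mk = 16  [D.mk + 13]
18. n5.tag = 23  [23]
19. n10.mk = false  [terminal]
20. n4.val = 28  [S.mk * -2 + 60]
21. n2.mk = 28  [C.val * -2 + 84]
22. n11.fin = "uk"  ["uk"]
23. n11.pre = 30  [D.mk * -1 + 58]
24. n12.env = -4  [-4]
25. n12.idx = 11  [A.pre - 19]
26. n13.pre = 1  [terminal]
27. n12.acc = false  [b.pre > 1]
28. n14.env = 27  [A.pre * 3 - 63]
29. n14.idx = 12  [12]
30. n15.acc = true  [B.idx == 12]
31. n15.sig = true  [true]
32. n16.acc = false  [terminal]
33. n17.mk = false  [terminal]
34. n15.val = 30  [30]
35. n18.mk = true  [terminal]
36. n14.acc = true  [f.mk == true]
37. n11.key = 10  [A.pre - 20]
38. n0.live = true  [a.acc == true]
39. n0.ok = false  [D.mk == A.key]
40. n0.mk = 11  [A.key + D.mk - 27]
41. n0.tag = 28  [D.mk]

27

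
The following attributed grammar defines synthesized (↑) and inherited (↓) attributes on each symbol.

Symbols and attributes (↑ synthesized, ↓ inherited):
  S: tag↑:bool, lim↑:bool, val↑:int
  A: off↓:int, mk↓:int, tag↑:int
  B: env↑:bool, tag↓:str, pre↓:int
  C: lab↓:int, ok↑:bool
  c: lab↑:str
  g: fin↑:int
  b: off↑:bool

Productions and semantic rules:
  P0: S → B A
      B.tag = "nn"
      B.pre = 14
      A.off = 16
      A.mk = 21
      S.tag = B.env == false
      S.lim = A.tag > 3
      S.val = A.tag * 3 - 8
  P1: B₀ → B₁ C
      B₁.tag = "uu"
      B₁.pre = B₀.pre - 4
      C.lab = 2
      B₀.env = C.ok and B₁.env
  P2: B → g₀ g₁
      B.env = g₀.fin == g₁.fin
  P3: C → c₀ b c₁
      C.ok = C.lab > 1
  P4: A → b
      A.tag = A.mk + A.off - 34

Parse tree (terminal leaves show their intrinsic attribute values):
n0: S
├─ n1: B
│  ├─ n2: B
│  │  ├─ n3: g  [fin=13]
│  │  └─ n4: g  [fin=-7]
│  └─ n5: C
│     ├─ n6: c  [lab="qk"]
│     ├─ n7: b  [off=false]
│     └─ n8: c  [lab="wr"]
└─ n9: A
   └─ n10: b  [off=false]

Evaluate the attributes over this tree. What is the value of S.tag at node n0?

true

1. n1.tag = "nn"  ["nn"]
2. n1.pre = 14  [14]
3. n2.tag = "uu"  ["uu"]
4. n2.pre = 10  [B₀.pre - 4]
5. n3.fin = 13  [terminal]
6. n4.fin = -7  [terminal]
7. n2.env = false  [g₀.fin == g₁.fin]
8. n5.lab = 2  [2]
9. n6.lab = "qk"  [terminal]
10. n7.off = false  [terminal]
11. n8.lab = "wr"  [terminal]
12. n5.ok = true  [C.lab > 1]
13. n1.env = false  [C.ok and B₁.env]
14. n9.off = 16  [16]
15. n9.mk = 21  [21]
16. n10.off = false  [terminal]
17. n9.tag = 3  [A.mk + A.off - 34]
18. n0.tag = true  [B.env == false]
19. n0.lim = false  [A.tag > 3]
20. n0.val = 1  [A.tag * 3 - 8]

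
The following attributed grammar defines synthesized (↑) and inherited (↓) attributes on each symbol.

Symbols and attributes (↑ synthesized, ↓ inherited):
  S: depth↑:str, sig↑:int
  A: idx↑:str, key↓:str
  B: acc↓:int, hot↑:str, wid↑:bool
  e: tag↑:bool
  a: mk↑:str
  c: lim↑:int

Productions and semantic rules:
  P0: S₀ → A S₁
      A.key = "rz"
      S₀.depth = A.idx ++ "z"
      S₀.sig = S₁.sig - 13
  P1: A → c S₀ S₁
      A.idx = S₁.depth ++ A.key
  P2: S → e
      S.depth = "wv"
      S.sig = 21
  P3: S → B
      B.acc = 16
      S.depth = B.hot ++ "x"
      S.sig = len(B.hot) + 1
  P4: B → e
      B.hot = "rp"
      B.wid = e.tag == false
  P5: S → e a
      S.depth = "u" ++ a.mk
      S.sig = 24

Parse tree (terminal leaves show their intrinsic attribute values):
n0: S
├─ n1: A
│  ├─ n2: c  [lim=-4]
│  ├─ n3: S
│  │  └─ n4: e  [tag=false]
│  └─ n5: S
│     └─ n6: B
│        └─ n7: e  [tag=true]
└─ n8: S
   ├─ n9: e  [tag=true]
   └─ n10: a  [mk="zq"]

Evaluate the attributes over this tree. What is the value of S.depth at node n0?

1. n1.key = "rz"  ["rz"]
2. n2.lim = -4  [terminal]
3. n4.tag = false  [terminal]
4. n3.depth = "wv"  ["wv"]
5. n3.sig = 21  [21]
6. n6.acc = 16  [16]
7. n7.tag = true  [terminal]
8. n6.hot = "rp"  ["rp"]
9. n6.wid = false  [e.tag == false]
10. n5.depth = "rpx"  [B.hot ++ "x"]
11. n5.sig = 3  [len(B.hot) + 1]
12. n1.idx = "rpxrz"  [S₁.depth ++ A.key]
13. n9.tag = true  [terminal]
14. n10.mk = "zq"  [terminal]
15. n8.depth = "uzq"  ["u" ++ a.mk]
16. n8.sig = 24  [24]
17. n0.depth = "rpxrzz"  [A.idx ++ "z"]
18. n0.sig = 11  [S₁.sig - 13]

"rpxrzz"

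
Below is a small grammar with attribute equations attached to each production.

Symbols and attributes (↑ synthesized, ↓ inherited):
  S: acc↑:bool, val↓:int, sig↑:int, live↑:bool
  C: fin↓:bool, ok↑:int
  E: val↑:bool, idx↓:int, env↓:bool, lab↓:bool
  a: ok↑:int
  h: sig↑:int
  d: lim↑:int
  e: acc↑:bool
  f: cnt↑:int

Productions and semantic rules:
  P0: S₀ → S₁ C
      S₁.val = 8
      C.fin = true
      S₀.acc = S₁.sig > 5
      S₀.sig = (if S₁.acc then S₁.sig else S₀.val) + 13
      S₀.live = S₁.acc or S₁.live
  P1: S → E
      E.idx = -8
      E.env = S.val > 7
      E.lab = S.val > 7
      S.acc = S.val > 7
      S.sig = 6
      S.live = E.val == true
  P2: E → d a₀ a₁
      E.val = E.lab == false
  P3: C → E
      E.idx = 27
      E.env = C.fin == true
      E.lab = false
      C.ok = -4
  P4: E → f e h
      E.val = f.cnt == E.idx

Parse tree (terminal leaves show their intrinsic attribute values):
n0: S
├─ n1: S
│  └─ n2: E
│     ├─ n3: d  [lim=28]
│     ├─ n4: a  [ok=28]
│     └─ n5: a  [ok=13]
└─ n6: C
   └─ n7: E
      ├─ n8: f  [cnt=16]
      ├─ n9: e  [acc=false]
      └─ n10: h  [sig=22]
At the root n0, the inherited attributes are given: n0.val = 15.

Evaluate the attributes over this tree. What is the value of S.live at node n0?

true

1. n0.val = 15  [given at root]
2. n1.val = 8  [8]
3. n2.idx = -8  [-8]
4. n2.env = true  [S.val > 7]
5. n2.lab = true  [S.val > 7]
6. n3.lim = 28  [terminal]
7. n4.ok = 28  [terminal]
8. n5.ok = 13  [terminal]
9. n2.val = false  [E.lab == false]
10. n1.acc = true  [S.val > 7]
11. n1.sig = 6  [6]
12. n1.live = false  [E.val == true]
13. n6.fin = true  [true]
14. n7.idx = 27  [27]
15. n7.env = true  [C.fin == true]
16. n7.lab = false  [false]
17. n8.cnt = 16  [terminal]
18. n9.acc = false  [terminal]
19. n10.sig = 22  [terminal]
20. n7.val = false  [f.cnt == E.idx]
21. n6.ok = -4  [-4]
22. n0.acc = true  [S₁.sig > 5]
23. n0.sig = 19  [(if S₁.acc then S₁.sig else S₀.val) + 13]
24. n0.live = true  [S₁.acc or S₁.live]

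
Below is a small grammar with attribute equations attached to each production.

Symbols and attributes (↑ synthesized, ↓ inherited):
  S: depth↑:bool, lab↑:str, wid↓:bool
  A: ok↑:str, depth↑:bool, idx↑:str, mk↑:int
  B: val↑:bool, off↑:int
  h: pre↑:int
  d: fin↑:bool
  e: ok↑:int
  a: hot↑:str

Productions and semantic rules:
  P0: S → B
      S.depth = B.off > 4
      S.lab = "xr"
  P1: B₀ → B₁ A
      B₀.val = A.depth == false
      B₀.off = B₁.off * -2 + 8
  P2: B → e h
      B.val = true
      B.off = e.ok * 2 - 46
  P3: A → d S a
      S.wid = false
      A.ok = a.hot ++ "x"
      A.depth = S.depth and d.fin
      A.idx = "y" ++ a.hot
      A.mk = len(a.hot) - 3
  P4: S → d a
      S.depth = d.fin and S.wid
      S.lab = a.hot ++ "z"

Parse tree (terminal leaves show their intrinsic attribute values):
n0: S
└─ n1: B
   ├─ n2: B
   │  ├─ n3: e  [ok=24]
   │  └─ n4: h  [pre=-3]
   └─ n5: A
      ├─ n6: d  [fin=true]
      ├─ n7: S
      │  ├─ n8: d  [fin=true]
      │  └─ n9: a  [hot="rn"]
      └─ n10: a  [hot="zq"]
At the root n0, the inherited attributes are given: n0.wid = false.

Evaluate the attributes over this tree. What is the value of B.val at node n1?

1. n0.wid = false  [given at root]
2. n3.ok = 24  [terminal]
3. n4.pre = -3  [terminal]
4. n2.val = true  [true]
5. n2.off = 2  [e.ok * 2 - 46]
6. n6.fin = true  [terminal]
7. n7.wid = false  [false]
8. n8.fin = true  [terminal]
9. n9.hot = "rn"  [terminal]
10. n7.depth = false  [d.fin and S.wid]
11. n7.lab = "rnz"  [a.hot ++ "z"]
12. n10.hot = "zq"  [terminal]
13. n5.ok = "zqx"  [a.hot ++ "x"]
14. n5.depth = false  [S.depth and d.fin]
15. n5.idx = "yzq"  ["y" ++ a.hot]
16. n5.mk = -1  [len(a.hot) - 3]
17. n1.val = true  [A.depth == false]
18. n1.off = 4  [B₁.off * -2 + 8]
19. n0.depth = false  [B.off > 4]
20. n0.lab = "xr"  ["xr"]

true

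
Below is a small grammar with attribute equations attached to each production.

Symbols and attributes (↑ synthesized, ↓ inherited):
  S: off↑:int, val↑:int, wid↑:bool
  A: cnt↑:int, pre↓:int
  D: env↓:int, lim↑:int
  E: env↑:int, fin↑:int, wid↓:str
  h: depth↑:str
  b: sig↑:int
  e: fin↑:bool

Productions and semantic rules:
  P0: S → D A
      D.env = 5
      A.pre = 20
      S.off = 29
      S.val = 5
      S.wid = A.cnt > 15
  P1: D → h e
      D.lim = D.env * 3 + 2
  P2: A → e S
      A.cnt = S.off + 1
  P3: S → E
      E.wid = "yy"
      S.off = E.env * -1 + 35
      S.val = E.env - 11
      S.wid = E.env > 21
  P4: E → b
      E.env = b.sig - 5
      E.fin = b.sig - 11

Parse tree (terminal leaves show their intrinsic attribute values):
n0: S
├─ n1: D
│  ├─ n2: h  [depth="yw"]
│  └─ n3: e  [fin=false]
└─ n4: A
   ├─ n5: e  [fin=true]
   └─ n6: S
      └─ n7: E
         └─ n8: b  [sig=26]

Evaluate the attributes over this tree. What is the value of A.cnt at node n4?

15

1. n1.env = 5  [5]
2. n2.depth = "yw"  [terminal]
3. n3.fin = false  [terminal]
4. n1.lim = 17  [D.env * 3 + 2]
5. n4.pre = 20  [20]
6. n5.fin = true  [terminal]
7. n7.wid = "yy"  ["yy"]
8. n8.sig = 26  [terminal]
9. n7.env = 21  [b.sig - 5]
10. n7.fin = 15  [b.sig - 11]
11. n6.off = 14  [E.env * -1 + 35]
12. n6.val = 10  [E.env - 11]
13. n6.wid = false  [E.env > 21]
14. n4.cnt = 15  [S.off + 1]
15. n0.off = 29  [29]
16. n0.val = 5  [5]
17. n0.wid = false  [A.cnt > 15]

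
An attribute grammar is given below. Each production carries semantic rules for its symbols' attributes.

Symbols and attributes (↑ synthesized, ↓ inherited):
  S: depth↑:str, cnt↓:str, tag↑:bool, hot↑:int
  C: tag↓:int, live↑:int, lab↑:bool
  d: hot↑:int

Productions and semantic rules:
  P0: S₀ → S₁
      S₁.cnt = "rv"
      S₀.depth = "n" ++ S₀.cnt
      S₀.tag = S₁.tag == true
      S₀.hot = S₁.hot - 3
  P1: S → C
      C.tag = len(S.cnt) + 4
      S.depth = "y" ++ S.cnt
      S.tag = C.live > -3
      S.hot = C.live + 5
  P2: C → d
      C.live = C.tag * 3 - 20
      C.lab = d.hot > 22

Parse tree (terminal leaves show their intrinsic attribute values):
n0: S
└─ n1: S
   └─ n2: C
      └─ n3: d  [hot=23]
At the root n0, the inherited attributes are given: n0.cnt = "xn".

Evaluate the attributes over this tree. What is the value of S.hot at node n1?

3

1. n0.cnt = "xn"  [given at root]
2. n1.cnt = "rv"  ["rv"]
3. n2.tag = 6  [len(S.cnt) + 4]
4. n3.hot = 23  [terminal]
5. n2.live = -2  [C.tag * 3 - 20]
6. n2.lab = true  [d.hot > 22]
7. n1.depth = "yrv"  ["y" ++ S.cnt]
8. n1.tag = true  [C.live > -3]
9. n1.hot = 3  [C.live + 5]
10. n0.depth = "nxn"  ["n" ++ S₀.cnt]
11. n0.tag = true  [S₁.tag == true]
12. n0.hot = 0  [S₁.hot - 3]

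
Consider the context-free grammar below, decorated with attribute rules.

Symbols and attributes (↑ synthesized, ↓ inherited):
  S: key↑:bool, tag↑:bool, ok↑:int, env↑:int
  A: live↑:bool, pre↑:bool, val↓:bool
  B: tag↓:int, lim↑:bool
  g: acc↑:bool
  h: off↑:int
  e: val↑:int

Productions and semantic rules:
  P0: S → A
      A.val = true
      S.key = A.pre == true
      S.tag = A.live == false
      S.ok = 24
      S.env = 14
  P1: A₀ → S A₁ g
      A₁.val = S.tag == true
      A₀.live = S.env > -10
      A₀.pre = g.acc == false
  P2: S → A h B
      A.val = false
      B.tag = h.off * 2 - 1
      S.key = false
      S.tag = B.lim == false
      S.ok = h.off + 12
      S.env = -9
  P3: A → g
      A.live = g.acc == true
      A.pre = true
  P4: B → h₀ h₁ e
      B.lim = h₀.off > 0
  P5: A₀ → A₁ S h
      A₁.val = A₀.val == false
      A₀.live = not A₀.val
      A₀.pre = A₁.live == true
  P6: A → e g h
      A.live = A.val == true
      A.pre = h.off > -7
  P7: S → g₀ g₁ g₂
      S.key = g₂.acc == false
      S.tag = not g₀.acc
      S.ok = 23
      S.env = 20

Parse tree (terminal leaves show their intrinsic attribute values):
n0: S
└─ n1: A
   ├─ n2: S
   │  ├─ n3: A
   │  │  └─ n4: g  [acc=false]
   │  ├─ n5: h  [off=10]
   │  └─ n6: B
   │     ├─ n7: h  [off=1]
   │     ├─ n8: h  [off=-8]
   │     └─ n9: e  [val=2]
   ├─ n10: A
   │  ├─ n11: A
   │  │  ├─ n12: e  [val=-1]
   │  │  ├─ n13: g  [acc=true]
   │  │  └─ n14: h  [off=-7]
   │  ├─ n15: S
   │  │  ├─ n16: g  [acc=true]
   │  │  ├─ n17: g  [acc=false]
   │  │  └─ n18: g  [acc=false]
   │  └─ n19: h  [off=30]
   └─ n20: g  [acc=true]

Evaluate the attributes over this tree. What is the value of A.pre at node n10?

1. n1.val = true  [true]
2. n3.val = false  [false]
3. n4.acc = false  [terminal]
4. n3.live = false  [g.acc == true]
5. n3.pre = true  [true]
6. n5.off = 10  [terminal]
7. n6.tag = 19  [h.off * 2 - 1]
8. n7.off = 1  [terminal]
9. n8.off = -8  [terminal]
10. n9.val = 2  [terminal]
11. n6.lim = true  [h₀.off > 0]
12. n2.key = false  [false]
13. n2.tag = false  [B.lim == false]
14. n2.ok = 22  [h.off + 12]
15. n2.env = -9  [-9]
16. n10.val = false  [S.tag == true]
17. n11.val = true  [A₀.val == false]
18. n12.val = -1  [terminal]
19. n13.acc = true  [terminal]
20. n14.off = -7  [terminal]
21. n11.live = true  [A.val == true]
22. n11.pre = false  [h.off > -7]
23. n16.acc = true  [terminal]
24. n17.acc = false  [terminal]
25. n18.acc = false  [terminal]
26. n15.key = true  [g₂.acc == false]
27. n15.tag = false  [not g₀.acc]
28. n15.ok = 23  [23]
29. n15.env = 20  [20]
30. n19.off = 30  [terminal]
31. n10.live = true  [not A₀.val]
32. n10.pre = true  [A₁.live == true]
33. n20.acc = true  [terminal]
34. n1.live = true  [S.env > -10]
35. n1.pre = false  [g.acc == false]
36. n0.key = false  [A.pre == true]
37. n0.tag = false  [A.live == false]
38. n0.ok = 24  [24]
39. n0.env = 14  [14]

true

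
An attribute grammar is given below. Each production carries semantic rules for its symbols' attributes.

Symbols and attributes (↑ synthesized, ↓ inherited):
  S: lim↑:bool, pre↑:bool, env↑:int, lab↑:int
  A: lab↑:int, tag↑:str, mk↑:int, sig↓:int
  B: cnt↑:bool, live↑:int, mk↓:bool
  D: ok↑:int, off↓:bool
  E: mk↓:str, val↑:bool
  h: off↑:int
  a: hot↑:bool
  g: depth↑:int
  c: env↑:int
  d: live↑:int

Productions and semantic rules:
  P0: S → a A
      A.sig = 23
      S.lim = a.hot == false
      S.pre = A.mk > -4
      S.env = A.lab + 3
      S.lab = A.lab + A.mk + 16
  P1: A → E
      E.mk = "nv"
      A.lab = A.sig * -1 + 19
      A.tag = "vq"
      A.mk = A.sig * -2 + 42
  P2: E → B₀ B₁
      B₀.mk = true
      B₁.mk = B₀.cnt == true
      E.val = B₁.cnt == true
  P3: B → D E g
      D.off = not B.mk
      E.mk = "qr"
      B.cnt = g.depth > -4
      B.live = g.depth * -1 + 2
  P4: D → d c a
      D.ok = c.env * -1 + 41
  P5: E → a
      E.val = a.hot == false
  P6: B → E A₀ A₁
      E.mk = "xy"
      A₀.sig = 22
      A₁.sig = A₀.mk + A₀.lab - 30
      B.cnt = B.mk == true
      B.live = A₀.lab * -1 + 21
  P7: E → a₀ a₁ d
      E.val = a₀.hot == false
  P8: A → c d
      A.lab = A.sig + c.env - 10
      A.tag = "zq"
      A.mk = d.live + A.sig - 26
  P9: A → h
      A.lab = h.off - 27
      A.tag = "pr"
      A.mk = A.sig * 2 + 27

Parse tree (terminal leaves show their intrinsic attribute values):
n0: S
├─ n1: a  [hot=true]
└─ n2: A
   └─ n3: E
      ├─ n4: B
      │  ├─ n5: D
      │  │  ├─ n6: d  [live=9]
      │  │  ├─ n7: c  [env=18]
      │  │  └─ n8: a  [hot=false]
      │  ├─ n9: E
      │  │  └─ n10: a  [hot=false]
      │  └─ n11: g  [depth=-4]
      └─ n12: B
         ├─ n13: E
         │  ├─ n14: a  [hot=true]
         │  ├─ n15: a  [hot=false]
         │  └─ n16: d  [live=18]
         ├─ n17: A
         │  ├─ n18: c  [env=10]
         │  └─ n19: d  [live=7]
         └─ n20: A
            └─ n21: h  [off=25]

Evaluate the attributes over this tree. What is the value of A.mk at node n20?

17

1. n1.hot = true  [terminal]
2. n2.sig = 23  [23]
3. n3.mk = "nv"  ["nv"]
4. n4.mk = true  [true]
5. n5.off = false  [not B.mk]
6. n6.live = 9  [terminal]
7. n7.env = 18  [terminal]
8. n8.hot = false  [terminal]
9. n5.ok = 23  [c.env * -1 + 41]
10. n9.mk = "qr"  ["qr"]
11. n10.hot = false  [terminal]
12. n9.val = true  [a.hot == false]
13. n11.depth = -4  [terminal]
14. n4.cnt = false  [g.depth > -4]
15. n4.live = 6  [g.depth * -1 + 2]
16. n12.mk = false  [B₀.cnt == true]
17. n13.mk = "xy"  ["xy"]
18. n14.hot = true  [terminal]
19. n15.hot = false  [terminal]
20. n16.live = 18  [terminal]
21. n13.val = false  [a₀.hot == false]
22. n17.sig = 22  [22]
23. n18.env = 10  [terminal]
24. n19.live = 7  [terminal]
25. n17.lab = 22  [A.sig + c.env - 10]
26. n17.tag = "zq"  ["zq"]
27. n17.mk = 3  [d.live + A.sig - 26]
28. n20.sig = -5  [A₀.mk + A₀.lab - 30]
29. n21.off = 25  [terminal]
30. n20.lab = -2  [h.off - 27]
31. n20.tag = "pr"  ["pr"]
32. n20.mk = 17  [A.sig * 2 + 27]
33. n12.cnt = false  [B.mk == true]
34. n12.live = -1  [A₀.lab * -1 + 21]
35. n3.val = false  [B₁.cnt == true]
36. n2.lab = -4  [A.sig * -1 + 19]
37. n2.tag = "vq"  ["vq"]
38. n2.mk = -4  [A.sig * -2 + 42]
39. n0.lim = false  [a.hot == false]
40. n0.pre = false  [A.mk > -4]
41. n0.env = -1  [A.lab + 3]
42. n0.lab = 8  [A.lab + A.mk + 16]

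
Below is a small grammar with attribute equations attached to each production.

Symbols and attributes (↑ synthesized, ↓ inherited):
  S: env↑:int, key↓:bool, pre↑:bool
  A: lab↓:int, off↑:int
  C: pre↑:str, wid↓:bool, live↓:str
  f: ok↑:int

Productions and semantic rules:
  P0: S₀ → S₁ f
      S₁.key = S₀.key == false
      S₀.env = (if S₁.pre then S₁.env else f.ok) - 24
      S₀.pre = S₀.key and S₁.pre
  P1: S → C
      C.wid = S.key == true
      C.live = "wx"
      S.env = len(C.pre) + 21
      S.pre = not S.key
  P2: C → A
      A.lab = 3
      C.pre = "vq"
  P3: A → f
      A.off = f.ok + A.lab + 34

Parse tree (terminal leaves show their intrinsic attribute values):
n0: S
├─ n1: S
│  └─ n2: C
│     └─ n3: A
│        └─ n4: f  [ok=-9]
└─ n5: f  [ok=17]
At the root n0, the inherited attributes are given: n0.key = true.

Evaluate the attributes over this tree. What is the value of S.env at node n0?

-1

1. n0.key = true  [given at root]
2. n1.key = false  [S₀.key == false]
3. n2.wid = false  [S.key == true]
4. n2.live = "wx"  ["wx"]
5. n3.lab = 3  [3]
6. n4.ok = -9  [terminal]
7. n3.off = 28  [f.ok + A.lab + 34]
8. n2.pre = "vq"  ["vq"]
9. n1.env = 23  [len(C.pre) + 21]
10. n1.pre = true  [not S.key]
11. n5.ok = 17  [terminal]
12. n0.env = -1  [(if S₁.pre then S₁.env else f.ok) - 24]
13. n0.pre = true  [S₀.key and S₁.pre]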